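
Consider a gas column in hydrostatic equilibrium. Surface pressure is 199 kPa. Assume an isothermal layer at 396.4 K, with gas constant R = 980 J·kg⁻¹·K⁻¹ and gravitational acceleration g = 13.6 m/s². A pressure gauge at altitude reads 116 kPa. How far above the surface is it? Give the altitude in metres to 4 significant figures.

z ≈ 15420 m

Scale height: H = RT/g = 980 × 396.4 / 13.6 = 28564 m.
Invert the barometric formula: z = H ln(P₀/P).
P₀/P = 199/116 = 1.7155; ln(1.7155) = 0.53970.
z = 28564 × 0.53970 = 15416 m.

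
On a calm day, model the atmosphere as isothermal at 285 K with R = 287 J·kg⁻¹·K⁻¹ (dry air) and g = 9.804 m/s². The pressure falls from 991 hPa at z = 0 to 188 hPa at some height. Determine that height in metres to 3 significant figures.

Scale height: H = RT/g = 287 × 285 / 9.804 = 8343.0 m.
Invert the barometric formula: z = H ln(P₀/P).
P₀/P = 991/188 = 5.2713; ln(5.2713) = 1.6623.
z = 8343.0 × 1.6623 = 13869 m.

z ≈ 13900 m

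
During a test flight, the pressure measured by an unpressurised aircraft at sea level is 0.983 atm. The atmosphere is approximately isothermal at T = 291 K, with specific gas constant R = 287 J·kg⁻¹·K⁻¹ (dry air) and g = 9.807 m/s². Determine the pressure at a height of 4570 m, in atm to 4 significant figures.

Scale height: H = RT/g = 287 × 291 / 9.807 = 8516.1 m.
Barometric formula: P = P₀ exp(−z/H).
z/H = 4570.0/8516.1 = 0.53663; exp(−0.53663) = 0.58472.
P = 0.983 × 0.58472 = 0.57478 atm.

P ≈ 0.5748 atm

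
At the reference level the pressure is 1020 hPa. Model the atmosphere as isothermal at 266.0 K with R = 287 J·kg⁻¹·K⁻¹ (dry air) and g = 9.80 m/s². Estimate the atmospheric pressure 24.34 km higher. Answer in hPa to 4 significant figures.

Scale height: H = RT/g = 287 × 266.0 / 9.80 = 7790.0 m.
Barometric formula: P = P₀ exp(−z/H).
z/H = 24340/7790.0 = 3.1245; exp(−3.1245) = 0.043959.
P = 1020 × 0.043959 = 44.838 hPa.

P ≈ 44.84 hPa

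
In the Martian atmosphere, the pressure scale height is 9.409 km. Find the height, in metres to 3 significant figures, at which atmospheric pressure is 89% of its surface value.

Set P/P₀ = exp(−z/H) = 0.89, so z = −H ln(0.89).
−ln(0.89) = 0.11653; z = 9409.0 × 0.11653 = 1096.4 m.

z ≈ 1100 m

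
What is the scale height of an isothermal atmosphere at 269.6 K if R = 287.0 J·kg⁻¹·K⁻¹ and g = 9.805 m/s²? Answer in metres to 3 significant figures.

H ≈ 7890 m

The scale height of an isothermal atmosphere is H = RT/g.
H = 287.0 × 269.6 / 9.805 = 77375/9.805 = 7891.4 m.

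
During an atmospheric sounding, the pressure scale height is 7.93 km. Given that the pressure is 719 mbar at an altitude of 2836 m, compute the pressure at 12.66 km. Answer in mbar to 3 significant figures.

P ≈ 208 mbar

Between two levels, P₂ = P₁ exp(−Δz/H) with Δz = z₂ − z₁.
Δz = 12660 − 2836.0 = 9824.0 m; Δz/H = 9824.0/7930.0 = 1.2388.
P₂ = 719 × exp(−1.2388) = 719 × 0.28973 = 208.32 mbar.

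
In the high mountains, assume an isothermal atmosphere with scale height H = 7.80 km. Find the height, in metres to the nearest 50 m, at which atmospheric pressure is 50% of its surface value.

z ≈ 5400 m

Set P/P₀ = exp(−z/H) = 0.5, so z = −H ln(0.5).
−ln(0.5) = 0.69315; z = 7800.0 × 0.69315 = 5406.6 m.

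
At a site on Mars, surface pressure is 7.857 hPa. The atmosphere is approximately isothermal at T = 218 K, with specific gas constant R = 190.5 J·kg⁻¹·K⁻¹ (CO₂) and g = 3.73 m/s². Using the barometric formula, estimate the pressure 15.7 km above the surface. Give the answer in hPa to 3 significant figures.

P ≈ 1.92 hPa

Scale height: H = RT/g = 190.5 × 218 / 3.73 = 11134 m.
Barometric formula: P = P₀ exp(−z/H).
z/H = 15700/11134 = 1.4101; exp(−1.4101) = 0.24412.
P = 7.857 × 0.24412 = 1.9181 hPa.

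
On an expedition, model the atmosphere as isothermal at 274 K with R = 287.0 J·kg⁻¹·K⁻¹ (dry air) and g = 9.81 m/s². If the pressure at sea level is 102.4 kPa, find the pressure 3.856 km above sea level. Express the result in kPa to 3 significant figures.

Scale height: H = RT/g = 287.0 × 274 / 9.81 = 8016.1 m.
Barometric formula: P = P₀ exp(−z/H).
z/H = 3856.0/8016.1 = 0.48103; exp(−0.48103) = 0.61815.
P = 102.4 × 0.61815 = 63.299 kPa.

P ≈ 63.3 kPa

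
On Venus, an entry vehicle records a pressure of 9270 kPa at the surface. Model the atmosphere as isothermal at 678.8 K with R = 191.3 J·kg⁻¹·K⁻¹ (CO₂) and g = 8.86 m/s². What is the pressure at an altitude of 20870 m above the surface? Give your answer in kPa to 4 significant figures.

P ≈ 2232 kPa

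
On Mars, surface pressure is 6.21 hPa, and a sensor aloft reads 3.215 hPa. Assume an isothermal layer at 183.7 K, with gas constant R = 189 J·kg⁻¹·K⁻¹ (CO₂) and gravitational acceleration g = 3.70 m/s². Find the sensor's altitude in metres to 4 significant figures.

Scale height: H = RT/g = 189 × 183.7 / 3.70 = 9383.6 m.
Invert the barometric formula: z = H ln(P₀/P).
P₀/P = 6.21/3.215 = 1.9316; ln(1.9316) = 0.65835.
z = 9383.6 × 0.65835 = 6177.7 m.

z ≈ 6178 m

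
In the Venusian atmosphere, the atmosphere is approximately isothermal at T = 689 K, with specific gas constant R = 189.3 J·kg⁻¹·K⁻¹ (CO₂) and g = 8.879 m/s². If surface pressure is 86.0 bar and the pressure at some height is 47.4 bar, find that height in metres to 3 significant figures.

Scale height: H = RT/g = 189.3 × 689 / 8.879 = 14689 m.
Invert the barometric formula: z = H ln(P₀/P).
P₀/P = 86.0/47.4 = 1.8143; ln(1.8143) = 0.59570.
z = 14689 × 0.59570 = 8750.2 m.

z ≈ 8750 m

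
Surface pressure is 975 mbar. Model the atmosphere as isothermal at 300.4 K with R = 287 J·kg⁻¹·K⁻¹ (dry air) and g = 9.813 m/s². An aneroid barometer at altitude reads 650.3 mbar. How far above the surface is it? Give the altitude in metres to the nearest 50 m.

z ≈ 3550 m

Scale height: H = RT/g = 287 × 300.4 / 9.813 = 8785.8 m.
Invert the barometric formula: z = H ln(P₀/P).
P₀/P = 975/650.3 = 1.4993; ln(1.4993) = 0.40500.
z = 8785.8 × 0.40500 = 3558.2 m.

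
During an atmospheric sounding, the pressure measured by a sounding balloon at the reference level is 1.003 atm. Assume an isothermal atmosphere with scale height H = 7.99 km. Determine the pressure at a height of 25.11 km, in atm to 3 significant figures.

Barometric formula: P = P₀ exp(−z/H).
z/H = 25110/7990.0 = 3.1427; exp(−3.1427) = 0.043166.
P = 1.003 × 0.043166 = 0.043295 atm.

P ≈ 0.0433 atm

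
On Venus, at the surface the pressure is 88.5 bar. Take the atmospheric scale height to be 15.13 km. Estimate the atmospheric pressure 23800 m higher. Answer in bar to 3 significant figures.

P ≈ 18.4 bar

Barometric formula: P = P₀ exp(−z/H).
z/H = 23800/15130 = 1.5730; exp(−1.5730) = 0.20742.
P = 88.5 × 0.20742 = 18.357 bar.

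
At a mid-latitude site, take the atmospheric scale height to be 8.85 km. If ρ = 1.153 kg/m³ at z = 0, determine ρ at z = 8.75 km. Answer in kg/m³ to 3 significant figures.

ρ ≈ 0.429 kg/m³

In an isothermal atmosphere, density decays like pressure: ρ = ρ₀ exp(−z/H).
z/H = 8750.0/8850.0 = 0.98870; exp(−0.98870) = 0.37206.
ρ = 1.153 × 0.37206 = 0.42899 kg/m³.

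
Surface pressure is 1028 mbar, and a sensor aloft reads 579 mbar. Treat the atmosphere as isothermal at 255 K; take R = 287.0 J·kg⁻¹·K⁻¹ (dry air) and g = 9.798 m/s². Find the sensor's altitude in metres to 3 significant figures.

Scale height: H = RT/g = 287.0 × 255 / 9.798 = 7469.4 m.
Invert the barometric formula: z = H ln(P₀/P).
P₀/P = 1028/579 = 1.7755; ln(1.7755) = 0.57408.
z = 7469.4 × 0.57408 = 4288.0 m.

z ≈ 4290 m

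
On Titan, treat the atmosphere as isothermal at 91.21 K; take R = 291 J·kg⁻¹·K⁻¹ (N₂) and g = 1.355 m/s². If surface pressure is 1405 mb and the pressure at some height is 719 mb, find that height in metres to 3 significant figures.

Scale height: H = RT/g = 291 × 91.21 / 1.355 = 19588 m.
Invert the barometric formula: z = H ln(P₀/P).
P₀/P = 1405/719 = 1.9541; ln(1.9541) = 0.66993.
z = 19588 × 0.66993 = 13123 m.

z ≈ 13100 m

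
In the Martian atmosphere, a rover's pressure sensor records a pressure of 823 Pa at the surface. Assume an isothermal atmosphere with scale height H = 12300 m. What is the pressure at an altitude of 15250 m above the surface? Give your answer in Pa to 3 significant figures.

P ≈ 238 Pa

Barometric formula: P = P₀ exp(−z/H).
z/H = 15250/12300 = 1.2398; exp(−1.2398) = 0.28944.
P = 823 × 0.28944 = 238.21 Pa.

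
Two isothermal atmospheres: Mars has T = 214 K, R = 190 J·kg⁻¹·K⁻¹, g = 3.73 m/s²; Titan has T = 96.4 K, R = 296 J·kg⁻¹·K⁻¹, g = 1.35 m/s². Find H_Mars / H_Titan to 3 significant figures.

H_Mars/H_Titan ≈ 0.516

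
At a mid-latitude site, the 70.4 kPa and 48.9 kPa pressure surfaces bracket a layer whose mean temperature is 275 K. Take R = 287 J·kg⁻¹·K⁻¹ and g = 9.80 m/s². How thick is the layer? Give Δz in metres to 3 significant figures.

Δz ≈ 2930 m

Hypsometric equation: Δz = (R T̄/g) ln(P₁/P₂).
R T̄/g = 287 × 275 / 9.80 = 8053.6 m.
ln(70.4/48.9) = ln(1.4397) = 0.36443.
Δz = 8053.6 × 0.36443 = 2935.0 m.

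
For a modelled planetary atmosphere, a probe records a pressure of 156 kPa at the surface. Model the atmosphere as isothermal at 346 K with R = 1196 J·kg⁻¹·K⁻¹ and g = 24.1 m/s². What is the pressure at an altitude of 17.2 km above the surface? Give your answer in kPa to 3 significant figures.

Scale height: H = RT/g = 1196 × 346 / 24.1 = 17171 m.
Barometric formula: P = P₀ exp(−z/H).
z/H = 17200/17171 = 1.0017; exp(−1.0017) = 0.36725.
P = 156 × 0.36725 = 57.291 kPa.

P ≈ 57.3 kPa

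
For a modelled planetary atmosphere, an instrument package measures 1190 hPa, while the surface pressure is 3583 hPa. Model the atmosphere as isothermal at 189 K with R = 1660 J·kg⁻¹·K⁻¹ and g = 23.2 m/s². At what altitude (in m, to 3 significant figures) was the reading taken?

z ≈ 14900 m

Scale height: H = RT/g = 1660 × 189 / 23.2 = 13523 m.
Invert the barometric formula: z = H ln(P₀/P).
P₀/P = 3583/1190 = 3.0109; ln(3.0109) = 1.1022.
z = 13523 × 1.1022 = 14905 m.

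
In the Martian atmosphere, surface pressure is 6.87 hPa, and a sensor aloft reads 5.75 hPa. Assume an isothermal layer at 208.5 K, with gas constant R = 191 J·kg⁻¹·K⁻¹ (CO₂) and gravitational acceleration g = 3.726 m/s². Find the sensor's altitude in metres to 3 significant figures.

z ≈ 1900 m

Scale height: H = RT/g = 191 × 208.5 / 3.726 = 10688 m.
Invert the barometric formula: z = H ln(P₀/P).
P₀/P = 6.87/5.75 = 1.1948; ln(1.1948) = 0.17798.
z = 10688 × 0.17798 = 1902.3 m.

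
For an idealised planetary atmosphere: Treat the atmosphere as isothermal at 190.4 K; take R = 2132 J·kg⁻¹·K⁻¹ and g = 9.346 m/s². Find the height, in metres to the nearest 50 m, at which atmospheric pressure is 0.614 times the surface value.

z ≈ 21200 m

Scale height: H = RT/g = 2132 × 190.4 / 9.346 = 43434 m.
Set P/P₀ = exp(−z/H) = 0.614, so z = −H ln(0.614).
−ln(0.614) = 0.48776; z = 43434 × 0.48776 = 21185 m.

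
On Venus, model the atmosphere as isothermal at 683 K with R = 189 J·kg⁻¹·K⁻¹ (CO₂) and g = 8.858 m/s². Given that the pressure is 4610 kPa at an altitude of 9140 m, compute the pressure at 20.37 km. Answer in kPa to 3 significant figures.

P ≈ 2130 kPa

Scale height: H = RT/g = 189 × 683 / 8.858 = 14573 m.
Between two levels, P₂ = P₁ exp(−Δz/H) with Δz = z₂ − z₁.
Δz = 20370 − 9140.0 = 11230 m; Δz/H = 11230/14573 = 0.77060.
P₂ = 4610 × exp(−0.77060) = 4610 × 0.46274 = 2133.2 kPa.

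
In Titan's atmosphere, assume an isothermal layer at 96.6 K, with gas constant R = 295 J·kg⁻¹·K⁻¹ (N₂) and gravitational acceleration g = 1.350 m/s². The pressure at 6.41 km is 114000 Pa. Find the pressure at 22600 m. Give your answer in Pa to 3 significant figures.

P ≈ 52900 Pa

Scale height: H = RT/g = 295 × 96.6 / 1.350 = 21109 m.
Between two levels, P₂ = P₁ exp(−Δz/H) with Δz = z₂ − z₁.
Δz = 22600 − 6410.0 = 16190 m; Δz/H = 16190/21109 = 0.76697.
P₂ = 114000 × exp(−0.76697) = 114000 × 0.46442 = 52944 Pa.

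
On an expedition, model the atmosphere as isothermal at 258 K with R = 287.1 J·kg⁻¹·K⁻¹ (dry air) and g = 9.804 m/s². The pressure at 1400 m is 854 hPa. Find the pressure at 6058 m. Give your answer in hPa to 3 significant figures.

P ≈ 461 hPa

Scale height: H = RT/g = 287.1 × 258 / 9.804 = 7555.3 m.
Between two levels, P₂ = P₁ exp(−Δz/H) with Δz = z₂ − z₁.
Δz = 6058.0 − 1400.0 = 4658.0 m; Δz/H = 4658.0/7555.3 = 0.61652.
P₂ = 854 × exp(−0.61652) = 854 × 0.53982 = 461.01 hPa.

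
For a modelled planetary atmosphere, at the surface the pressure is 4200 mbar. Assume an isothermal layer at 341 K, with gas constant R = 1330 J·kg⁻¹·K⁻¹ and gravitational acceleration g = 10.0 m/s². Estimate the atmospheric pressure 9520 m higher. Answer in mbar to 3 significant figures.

P ≈ 3400 mbar

Scale height: H = RT/g = 1330 × 341 / 10.0 = 45353 m.
Barometric formula: P = P₀ exp(−z/H).
z/H = 9520.0/45353 = 0.20991; exp(−0.20991) = 0.81066.
P = 4200 × 0.81066 = 3404.8 mbar.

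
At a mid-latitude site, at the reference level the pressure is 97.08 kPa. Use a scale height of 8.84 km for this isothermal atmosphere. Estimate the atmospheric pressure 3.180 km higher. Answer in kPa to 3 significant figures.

Barometric formula: P = P₀ exp(−z/H).
z/H = 3180.0/8840.0 = 0.35973; exp(−0.35973) = 0.69786.
P = 97.08 × 0.69786 = 67.748 kPa.

P ≈ 67.7 kPa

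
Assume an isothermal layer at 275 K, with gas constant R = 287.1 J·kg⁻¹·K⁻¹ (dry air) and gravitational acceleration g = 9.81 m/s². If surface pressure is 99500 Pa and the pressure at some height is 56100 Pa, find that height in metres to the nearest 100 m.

Scale height: H = RT/g = 287.1 × 275 / 9.81 = 8048.2 m.
Invert the barometric formula: z = H ln(P₀/P).
P₀/P = 99500/56100 = 1.7736; ln(1.7736) = 0.57301.
z = 8048.2 × 0.57301 = 4611.7 m.

z ≈ 4600 m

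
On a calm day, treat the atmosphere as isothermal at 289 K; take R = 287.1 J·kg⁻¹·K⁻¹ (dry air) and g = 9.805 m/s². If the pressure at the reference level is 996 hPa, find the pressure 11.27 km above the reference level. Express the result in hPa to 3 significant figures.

Scale height: H = RT/g = 287.1 × 289 / 9.805 = 8462.2 m.
Barometric formula: P = P₀ exp(−z/H).
z/H = 11270/8462.2 = 1.3318; exp(−1.3318) = 0.26400.
P = 996 × 0.26400 = 262.94 hPa.

P ≈ 263 hPa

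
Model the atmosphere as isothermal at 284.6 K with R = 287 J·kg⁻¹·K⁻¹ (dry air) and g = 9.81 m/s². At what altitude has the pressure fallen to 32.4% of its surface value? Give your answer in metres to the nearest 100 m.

z ≈ 9400 m

Scale height: H = RT/g = 287 × 284.6 / 9.81 = 8326.2 m.
Set P/P₀ = exp(−z/H) = 0.324, so z = −H ln(0.324).
−ln(0.324) = 1.1270; z = 8326.2 × 1.1270 = 9383.6 m.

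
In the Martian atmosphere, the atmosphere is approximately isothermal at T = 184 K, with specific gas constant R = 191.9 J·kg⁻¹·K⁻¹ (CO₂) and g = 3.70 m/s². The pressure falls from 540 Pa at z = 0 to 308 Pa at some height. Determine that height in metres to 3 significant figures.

z ≈ 5360 m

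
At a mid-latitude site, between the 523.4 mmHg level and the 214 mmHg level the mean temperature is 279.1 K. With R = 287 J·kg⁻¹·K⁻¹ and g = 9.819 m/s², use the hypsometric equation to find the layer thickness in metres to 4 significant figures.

Δz ≈ 7296 m

Hypsometric equation: Δz = (R T̄/g) ln(P₁/P₂).
R T̄/g = 287 × 279.1 / 9.819 = 8157.8 m.
ln(523.4/214) = ln(2.4458) = 0.89437.
Δz = 8157.8 × 0.89437 = 7296.1 m.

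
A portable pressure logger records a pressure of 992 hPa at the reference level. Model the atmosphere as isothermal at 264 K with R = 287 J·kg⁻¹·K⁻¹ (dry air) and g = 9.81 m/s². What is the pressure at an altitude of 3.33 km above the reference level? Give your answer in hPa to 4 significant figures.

P ≈ 644.6 hPa

Scale height: H = RT/g = 287 × 264 / 9.81 = 7723.5 m.
Barometric formula: P = P₀ exp(−z/H).
z/H = 3330.0/7723.5 = 0.43115; exp(−0.43115) = 0.64976.
P = 992 × 0.64976 = 644.56 hPa.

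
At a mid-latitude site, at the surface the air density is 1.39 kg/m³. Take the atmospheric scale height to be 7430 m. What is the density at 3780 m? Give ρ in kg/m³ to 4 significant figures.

ρ ≈ 0.8357 kg/m³

In an isothermal atmosphere, density decays like pressure: ρ = ρ₀ exp(−z/H).
z/H = 3780.0/7430.0 = 0.50875; exp(−0.50875) = 0.60125.
ρ = 1.39 × 0.60125 = 0.83574 kg/m³.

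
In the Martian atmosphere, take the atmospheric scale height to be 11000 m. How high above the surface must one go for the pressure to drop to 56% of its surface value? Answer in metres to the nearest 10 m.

Set P/P₀ = exp(−z/H) = 0.56, so z = −H ln(0.56).
−ln(0.56) = 0.57982; z = 11000 × 0.57982 = 6378.0 m.

z ≈ 6380 m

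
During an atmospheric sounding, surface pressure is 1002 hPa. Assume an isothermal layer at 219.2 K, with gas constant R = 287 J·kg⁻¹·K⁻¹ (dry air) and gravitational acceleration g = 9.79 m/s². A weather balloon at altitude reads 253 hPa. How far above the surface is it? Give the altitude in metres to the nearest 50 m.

z ≈ 8850 m

Scale height: H = RT/g = 287 × 219.2 / 9.79 = 6426.0 m.
Invert the barometric formula: z = H ln(P₀/P).
P₀/P = 1002/253 = 3.9605; ln(3.9605) = 1.3764.
z = 6426.0 × 1.3764 = 8844.7 m.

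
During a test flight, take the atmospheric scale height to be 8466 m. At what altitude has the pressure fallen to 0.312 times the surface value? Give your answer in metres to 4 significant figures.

Set P/P₀ = exp(−z/H) = 0.312, so z = −H ln(0.312).
−ln(0.312) = 1.1648; z = 8466.0 × 1.1648 = 9861.2 m.

z ≈ 9861 m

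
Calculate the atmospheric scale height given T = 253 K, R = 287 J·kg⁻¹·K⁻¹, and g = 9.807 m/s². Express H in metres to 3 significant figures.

The scale height of an isothermal atmosphere is H = RT/g.
H = 287 × 253 / 9.807 = 72611/9.807 = 7404.0 m.

H ≈ 7400 m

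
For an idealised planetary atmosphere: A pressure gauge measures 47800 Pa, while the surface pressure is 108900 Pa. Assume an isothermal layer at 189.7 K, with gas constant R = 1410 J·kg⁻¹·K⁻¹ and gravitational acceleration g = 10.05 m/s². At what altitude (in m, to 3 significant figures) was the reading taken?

z ≈ 21900 m

Scale height: H = RT/g = 1410 × 189.7 / 10.05 = 26615 m.
Invert the barometric formula: z = H ln(P₀/P).
P₀/P = 108900/47800 = 2.2782; ln(2.2782) = 0.82339.
z = 26615 × 0.82339 = 21915 m.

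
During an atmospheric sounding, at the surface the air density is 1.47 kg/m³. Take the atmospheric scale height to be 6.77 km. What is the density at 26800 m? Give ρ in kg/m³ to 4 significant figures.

In an isothermal atmosphere, density decays like pressure: ρ = ρ₀ exp(−z/H).
z/H = 26800/6770.0 = 3.9586; exp(−3.9586) = 0.019090.
ρ = 1.47 × 0.019090 = 0.028062 kg/m³.

ρ ≈ 0.02806 kg/m³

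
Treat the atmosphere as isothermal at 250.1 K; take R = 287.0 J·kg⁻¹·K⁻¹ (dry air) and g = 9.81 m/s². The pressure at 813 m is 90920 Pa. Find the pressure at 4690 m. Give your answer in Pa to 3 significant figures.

Scale height: H = RT/g = 287.0 × 250.1 / 9.81 = 7316.9 m.
Between two levels, P₂ = P₁ exp(−Δz/H) with Δz = z₂ − z₁.
Δz = 4690.0 − 813.00 = 3877.0 m; Δz/H = 3877.0/7316.9 = 0.52987.
P₂ = 90920 × exp(−0.52987) = 90920 × 0.58868 = 53523 Pa.

P ≈ 53500 Pa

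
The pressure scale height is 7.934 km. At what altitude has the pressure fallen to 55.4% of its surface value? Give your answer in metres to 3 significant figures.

z ≈ 4690 m

Set P/P₀ = exp(−z/H) = 0.554, so z = −H ln(0.554).
−ln(0.554) = 0.59059; z = 7934.0 × 0.59059 = 4685.7 m.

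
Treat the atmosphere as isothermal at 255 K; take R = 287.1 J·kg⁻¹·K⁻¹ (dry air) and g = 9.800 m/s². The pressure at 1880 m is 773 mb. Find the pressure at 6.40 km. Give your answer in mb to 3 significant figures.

P ≈ 422 mb

Scale height: H = RT/g = 287.1 × 255 / 9.800 = 7470.5 m.
Between two levels, P₂ = P₁ exp(−Δz/H) with Δz = z₂ − z₁.
Δz = 6400.0 − 1880.0 = 4520.0 m; Δz/H = 4520.0/7470.5 = 0.60505.
P₂ = 773 × exp(−0.60505) = 773 × 0.54605 = 422.10 mb.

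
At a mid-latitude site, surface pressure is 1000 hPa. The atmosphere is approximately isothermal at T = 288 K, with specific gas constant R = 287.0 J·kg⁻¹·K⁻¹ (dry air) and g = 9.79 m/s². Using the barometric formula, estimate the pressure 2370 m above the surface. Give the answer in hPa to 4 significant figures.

Scale height: H = RT/g = 287.0 × 288 / 9.79 = 8442.9 m.
Barometric formula: P = P₀ exp(−z/H).
z/H = 2370.0/8442.9 = 0.28071; exp(−0.28071) = 0.75525.
P = 1000 × 0.75525 = 755.25 hPa.

P ≈ 755.2 hPa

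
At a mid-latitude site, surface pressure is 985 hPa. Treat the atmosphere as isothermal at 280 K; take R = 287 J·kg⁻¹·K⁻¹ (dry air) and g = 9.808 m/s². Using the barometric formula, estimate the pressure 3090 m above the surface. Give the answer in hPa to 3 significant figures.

P ≈ 676 hPa

Scale height: H = RT/g = 287 × 280 / 9.808 = 8193.3 m.
Barometric formula: P = P₀ exp(−z/H).
z/H = 3090.0/8193.3 = 0.37714; exp(−0.37714) = 0.68582.
P = 985 × 0.68582 = 675.53 hPa.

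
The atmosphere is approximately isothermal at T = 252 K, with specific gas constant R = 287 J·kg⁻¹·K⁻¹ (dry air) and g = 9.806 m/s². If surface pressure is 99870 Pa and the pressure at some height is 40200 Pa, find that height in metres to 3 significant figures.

z ≈ 6710 m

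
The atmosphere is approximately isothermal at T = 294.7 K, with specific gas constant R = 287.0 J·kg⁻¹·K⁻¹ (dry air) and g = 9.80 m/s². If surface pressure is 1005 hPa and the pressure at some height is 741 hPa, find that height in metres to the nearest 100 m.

Scale height: H = RT/g = 287.0 × 294.7 / 9.80 = 8630.5 m.
Invert the barometric formula: z = H ln(P₀/P).
P₀/P = 1005/741 = 1.3563; ln(1.3563) = 0.30476.
z = 8630.5 × 0.30476 = 2630.2 m.

z ≈ 2600 m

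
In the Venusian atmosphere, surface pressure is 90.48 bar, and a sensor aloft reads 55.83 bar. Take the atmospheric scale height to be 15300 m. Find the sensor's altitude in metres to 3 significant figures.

z ≈ 7390 m

Invert the barometric formula: z = H ln(P₀/P).
P₀/P = 90.48/55.83 = 1.6206; ln(1.6206) = 0.48280.
z = 15300 × 0.48280 = 7386.8 m.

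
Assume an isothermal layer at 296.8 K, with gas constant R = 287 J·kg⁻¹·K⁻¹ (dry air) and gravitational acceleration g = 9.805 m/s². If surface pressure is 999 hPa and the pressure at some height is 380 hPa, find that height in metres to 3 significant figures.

z ≈ 8400 m

Scale height: H = RT/g = 287 × 296.8 / 9.805 = 8687.6 m.
Invert the barometric formula: z = H ln(P₀/P).
P₀/P = 999/380 = 2.6289; ln(2.6289) = 0.96657.
z = 8687.6 × 0.96657 = 8397.2 m.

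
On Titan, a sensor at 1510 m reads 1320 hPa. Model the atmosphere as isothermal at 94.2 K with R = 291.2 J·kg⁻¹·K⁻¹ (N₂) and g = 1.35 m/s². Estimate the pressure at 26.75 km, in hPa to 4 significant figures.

Scale height: H = RT/g = 291.2 × 94.2 / 1.35 = 20319 m.
Between two levels, P₂ = P₁ exp(−Δz/H) with Δz = z₂ − z₁.
Δz = 26750 − 1510.0 = 25240 m; Δz/H = 25240/20319 = 1.2422.
P₂ = 1320 × exp(−1.2422) = 1320 × 0.28875 = 381.15 hPa.

P ≈ 381.2 hPa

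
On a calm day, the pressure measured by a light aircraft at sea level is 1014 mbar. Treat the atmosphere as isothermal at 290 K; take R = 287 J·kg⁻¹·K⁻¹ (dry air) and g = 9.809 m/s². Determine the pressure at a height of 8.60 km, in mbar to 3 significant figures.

P ≈ 368 mbar

Scale height: H = RT/g = 287 × 290 / 9.809 = 8485.1 m.
Barometric formula: P = P₀ exp(−z/H).
z/H = 8600.0/8485.1 = 1.0135; exp(−1.0135) = 0.36295.
P = 1014 × 0.36295 = 368.03 mbar.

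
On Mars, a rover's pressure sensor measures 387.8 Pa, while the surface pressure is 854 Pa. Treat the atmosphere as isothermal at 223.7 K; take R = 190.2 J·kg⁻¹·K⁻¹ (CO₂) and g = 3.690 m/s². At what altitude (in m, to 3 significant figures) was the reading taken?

z ≈ 9100 m

Scale height: H = RT/g = 190.2 × 223.7 / 3.690 = 11531 m.
Invert the barometric formula: z = H ln(P₀/P).
P₀/P = 854/387.8 = 2.2022; ln(2.2022) = 0.78946.
z = 11531 × 0.78946 = 9103.3 m.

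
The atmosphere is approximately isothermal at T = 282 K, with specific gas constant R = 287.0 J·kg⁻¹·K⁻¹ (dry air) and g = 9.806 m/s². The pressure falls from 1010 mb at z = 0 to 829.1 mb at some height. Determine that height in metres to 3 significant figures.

z ≈ 1630 m

Scale height: H = RT/g = 287.0 × 282 / 9.806 = 8253.5 m.
Invert the barometric formula: z = H ln(P₀/P).
P₀/P = 1010/829.1 = 1.2182; ln(1.2182) = 0.19737.
z = 8253.5 × 0.19737 = 1629.0 m.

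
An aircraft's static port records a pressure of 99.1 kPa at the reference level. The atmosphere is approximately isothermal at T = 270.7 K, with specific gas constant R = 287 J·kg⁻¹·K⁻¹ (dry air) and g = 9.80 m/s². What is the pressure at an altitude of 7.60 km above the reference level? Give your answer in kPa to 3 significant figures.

P ≈ 38.0 kPa

Scale height: H = RT/g = 287 × 270.7 / 9.80 = 7927.6 m.
Barometric formula: P = P₀ exp(−z/H).
z/H = 7600.0/7927.6 = 0.95868; exp(−0.95868) = 0.38340.
P = 99.1 × 0.38340 = 37.995 kPa.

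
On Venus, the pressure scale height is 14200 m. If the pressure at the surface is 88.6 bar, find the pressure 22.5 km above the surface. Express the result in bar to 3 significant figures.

P ≈ 18.2 bar

Barometric formula: P = P₀ exp(−z/H).
z/H = 22500/14200 = 1.5845; exp(−1.5845) = 0.20505.
P = 88.6 × 0.20505 = 18.167 bar.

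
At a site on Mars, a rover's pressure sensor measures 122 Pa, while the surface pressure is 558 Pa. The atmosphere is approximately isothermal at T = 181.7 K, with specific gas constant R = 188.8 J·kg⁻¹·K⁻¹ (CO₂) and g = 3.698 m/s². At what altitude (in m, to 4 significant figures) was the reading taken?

Scale height: H = RT/g = 188.8 × 181.7 / 3.698 = 9276.6 m.
Invert the barometric formula: z = H ln(P₀/P).
P₀/P = 558/122 = 4.5738; ln(4.5738) = 1.5203.
z = 9276.6 × 1.5203 = 14103 m.

z ≈ 14100 m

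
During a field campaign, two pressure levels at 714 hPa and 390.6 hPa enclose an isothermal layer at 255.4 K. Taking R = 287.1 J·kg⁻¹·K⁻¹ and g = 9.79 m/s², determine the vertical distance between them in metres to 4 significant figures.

Δz ≈ 4518 m

Hypsometric equation: Δz = (R T̄/g) ln(P₁/P₂).
R T̄/g = 287.1 × 255.4 / 9.79 = 7489.8 m.
ln(714/390.6) = ln(1.8280) = 0.60322.
Δz = 7489.8 × 0.60322 = 4518.0 m.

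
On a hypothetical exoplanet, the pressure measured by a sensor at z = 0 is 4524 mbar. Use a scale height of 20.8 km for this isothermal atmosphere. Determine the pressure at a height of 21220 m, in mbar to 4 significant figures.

P ≈ 1631 mbar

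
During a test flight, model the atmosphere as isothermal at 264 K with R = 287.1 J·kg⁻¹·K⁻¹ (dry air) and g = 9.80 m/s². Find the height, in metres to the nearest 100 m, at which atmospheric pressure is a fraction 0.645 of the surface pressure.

Scale height: H = RT/g = 287.1 × 264 / 9.80 = 7734.1 m.
Set P/P₀ = exp(−z/H) = 0.645, so z = −H ln(0.645).
−ln(0.645) = 0.43850; z = 7734.1 × 0.43850 = 3391.4 m.

z ≈ 3400 m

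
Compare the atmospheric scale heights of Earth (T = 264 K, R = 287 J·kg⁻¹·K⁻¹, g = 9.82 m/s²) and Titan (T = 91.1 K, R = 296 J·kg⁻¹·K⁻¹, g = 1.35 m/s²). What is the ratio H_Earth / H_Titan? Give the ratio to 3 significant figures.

H = RT/g for each body.
H_Earth = 287 × 264 / 9.82 = 7715.7 m.
H_Titan = 296 × 91.1 / 1.35 = 19975 m.
H_Earth/H_Titan = 7715.7/19975 = 0.38627.

H_Earth/H_Titan ≈ 0.386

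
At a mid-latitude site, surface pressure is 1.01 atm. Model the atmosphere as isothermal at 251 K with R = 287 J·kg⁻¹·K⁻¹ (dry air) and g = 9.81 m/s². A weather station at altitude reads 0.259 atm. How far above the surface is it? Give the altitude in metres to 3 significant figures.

z ≈ 9990 m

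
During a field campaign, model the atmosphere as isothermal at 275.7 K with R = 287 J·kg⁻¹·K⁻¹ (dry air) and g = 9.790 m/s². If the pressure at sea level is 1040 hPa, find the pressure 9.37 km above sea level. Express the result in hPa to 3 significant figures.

P ≈ 326 hPa

Scale height: H = RT/g = 287 × 275.7 / 9.790 = 8082.3 m.
Barometric formula: P = P₀ exp(−z/H).
z/H = 9370.0/8082.3 = 1.1593; exp(−1.1593) = 0.31371.
P = 1040 × 0.31371 = 326.26 hPa.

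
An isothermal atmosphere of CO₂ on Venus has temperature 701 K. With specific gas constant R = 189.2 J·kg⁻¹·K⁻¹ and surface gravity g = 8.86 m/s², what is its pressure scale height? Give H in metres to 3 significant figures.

H ≈ 15000 m

The scale height of an isothermal atmosphere is H = RT/g.
H = 189.2 × 701 / 8.86 = 132630/8.86 = 14970 m.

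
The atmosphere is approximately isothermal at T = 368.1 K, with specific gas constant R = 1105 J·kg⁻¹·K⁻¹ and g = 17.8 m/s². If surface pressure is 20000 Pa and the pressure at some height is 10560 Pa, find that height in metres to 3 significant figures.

z ≈ 14600 m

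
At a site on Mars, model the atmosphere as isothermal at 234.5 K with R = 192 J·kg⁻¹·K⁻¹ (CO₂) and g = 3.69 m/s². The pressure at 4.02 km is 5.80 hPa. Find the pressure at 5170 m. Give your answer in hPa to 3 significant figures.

P ≈ 5.28 hPa

Scale height: H = RT/g = 192 × 234.5 / 3.69 = 12202 m.
Between two levels, P₂ = P₁ exp(−Δz/H) with Δz = z₂ − z₁.
Δz = 5170.0 − 4020.0 = 1150.0 m; Δz/H = 1150.0/12202 = 0.094247.
P₂ = 5.80 × exp(−0.094247) = 5.80 × 0.91006 = 5.2783 hPa.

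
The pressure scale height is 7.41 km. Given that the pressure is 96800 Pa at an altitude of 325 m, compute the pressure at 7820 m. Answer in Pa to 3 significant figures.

P ≈ 35200 Pa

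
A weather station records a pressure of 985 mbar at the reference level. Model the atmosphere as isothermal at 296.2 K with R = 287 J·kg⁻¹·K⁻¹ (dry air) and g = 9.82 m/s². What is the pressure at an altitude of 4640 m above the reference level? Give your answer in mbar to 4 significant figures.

Scale height: H = RT/g = 287 × 296.2 / 9.82 = 8656.8 m.
Barometric formula: P = P₀ exp(−z/H).
z/H = 4640.0/8656.8 = 0.53599; exp(−0.53599) = 0.58509.
P = 985 × 0.58509 = 576.31 mbar.

P ≈ 576.3 mbar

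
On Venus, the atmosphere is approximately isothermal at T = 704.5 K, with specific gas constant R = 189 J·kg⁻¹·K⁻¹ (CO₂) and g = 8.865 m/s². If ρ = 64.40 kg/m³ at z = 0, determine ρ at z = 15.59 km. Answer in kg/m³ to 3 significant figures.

ρ ≈ 22.8 kg/m³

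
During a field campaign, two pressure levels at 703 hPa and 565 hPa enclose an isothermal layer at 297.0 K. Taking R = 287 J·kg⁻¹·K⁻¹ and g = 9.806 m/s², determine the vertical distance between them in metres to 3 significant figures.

Δz ≈ 1900 m

Hypsometric equation: Δz = (R T̄/g) ln(P₁/P₂).
R T̄/g = 287 × 297.0 / 9.806 = 8692.5 m.
ln(703/565) = ln(1.2442) = 0.21849.
Δz = 8692.5 × 0.21849 = 1899.2 m.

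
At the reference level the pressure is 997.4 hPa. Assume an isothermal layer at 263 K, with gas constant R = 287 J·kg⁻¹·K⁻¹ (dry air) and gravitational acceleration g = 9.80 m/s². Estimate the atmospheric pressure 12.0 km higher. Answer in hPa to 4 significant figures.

Scale height: H = RT/g = 287 × 263 / 9.80 = 7702.1 m.
Barometric formula: P = P₀ exp(−z/H).
z/H = 12000/7702.1 = 1.5580; exp(−1.5580) = 0.21056.
P = 997.4 × 0.21056 = 210.01 hPa.

P ≈ 210.0 hPa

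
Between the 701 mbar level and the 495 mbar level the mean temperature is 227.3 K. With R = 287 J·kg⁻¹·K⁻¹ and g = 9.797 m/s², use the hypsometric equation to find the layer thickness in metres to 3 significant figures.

Δz ≈ 2320 m

Hypsometric equation: Δz = (R T̄/g) ln(P₁/P₂).
R T̄/g = 287 × 227.3 / 9.797 = 6658.7 m.
ln(701/495) = ln(1.4162) = 0.34798.
Δz = 6658.7 × 0.34798 = 2317.1 m.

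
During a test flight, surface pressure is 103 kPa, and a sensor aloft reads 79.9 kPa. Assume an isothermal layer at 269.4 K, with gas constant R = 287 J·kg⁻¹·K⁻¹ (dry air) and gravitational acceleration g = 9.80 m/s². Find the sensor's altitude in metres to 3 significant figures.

Scale height: H = RT/g = 287 × 269.4 / 9.80 = 7889.6 m.
Invert the barometric formula: z = H ln(P₀/P).
P₀/P = 103/79.9 = 1.2891; ln(1.2891) = 0.25394.
z = 7889.6 × 0.25394 = 2003.5 m.

z ≈ 2000 m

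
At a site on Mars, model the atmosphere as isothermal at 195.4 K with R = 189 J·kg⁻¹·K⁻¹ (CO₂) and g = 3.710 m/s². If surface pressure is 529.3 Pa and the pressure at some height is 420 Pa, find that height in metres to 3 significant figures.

z ≈ 2300 m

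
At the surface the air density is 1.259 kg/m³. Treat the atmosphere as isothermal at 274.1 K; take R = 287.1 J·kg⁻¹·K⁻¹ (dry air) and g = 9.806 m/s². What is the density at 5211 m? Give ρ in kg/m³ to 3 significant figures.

ρ ≈ 0.658 kg/m³

Scale height: H = RT/g = 287.1 × 274.1 / 9.806 = 8025.1 m.
In an isothermal atmosphere, density decays like pressure: ρ = ρ₀ exp(−z/H).
z/H = 5211.0/8025.1 = 0.64934; exp(−0.64934) = 0.52239.
ρ = 1.259 × 0.52239 = 0.65769 kg/m³.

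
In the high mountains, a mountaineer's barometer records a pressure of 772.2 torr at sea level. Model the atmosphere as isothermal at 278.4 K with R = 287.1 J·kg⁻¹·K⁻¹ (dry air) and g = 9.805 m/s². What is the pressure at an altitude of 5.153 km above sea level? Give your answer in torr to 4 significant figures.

P ≈ 410.4 torr

Scale height: H = RT/g = 287.1 × 278.4 / 9.805 = 8151.8 m.
Barometric formula: P = P₀ exp(−z/H).
z/H = 5153.0/8151.8 = 0.63213; exp(−0.63213) = 0.53146.
P = 772.2 × 0.53146 = 410.39 torr.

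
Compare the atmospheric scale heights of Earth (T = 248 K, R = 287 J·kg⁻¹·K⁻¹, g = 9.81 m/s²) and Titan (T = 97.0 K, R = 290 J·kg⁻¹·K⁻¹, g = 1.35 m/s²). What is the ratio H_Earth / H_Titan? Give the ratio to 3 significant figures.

H = RT/g for each body.
H_Earth = 287 × 248 / 9.81 = 7255.5 m.
H_Titan = 290 × 97.0 / 1.35 = 20837 m.
H_Earth/H_Titan = 7255.5/20837 = 0.34820.

H_Earth/H_Titan ≈ 0.348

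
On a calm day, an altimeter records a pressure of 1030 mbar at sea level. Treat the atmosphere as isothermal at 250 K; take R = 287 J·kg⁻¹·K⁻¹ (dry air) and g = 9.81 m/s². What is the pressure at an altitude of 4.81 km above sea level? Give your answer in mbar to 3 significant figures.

Scale height: H = RT/g = 287 × 250 / 9.81 = 7314.0 m.
Barometric formula: P = P₀ exp(−z/H).
z/H = 4810.0/7314.0 = 0.65764; exp(−0.65764) = 0.51807.
P = 1030 × 0.51807 = 533.61 mbar.

P ≈ 534 mbar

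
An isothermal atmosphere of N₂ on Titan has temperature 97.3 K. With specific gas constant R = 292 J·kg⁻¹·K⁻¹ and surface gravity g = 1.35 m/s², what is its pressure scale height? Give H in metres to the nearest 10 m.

H ≈ 21050 m

The scale height of an isothermal atmosphere is H = RT/g.
H = 292 × 97.3 / 1.35 = 28412/1.35 = 21046 m.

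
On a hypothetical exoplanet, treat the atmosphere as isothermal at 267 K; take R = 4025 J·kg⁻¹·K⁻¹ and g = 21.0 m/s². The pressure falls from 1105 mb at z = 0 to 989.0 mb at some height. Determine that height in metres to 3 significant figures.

z ≈ 5680 m

Scale height: H = RT/g = 4025 × 267 / 21.0 = 51175 m.
Invert the barometric formula: z = H ln(P₀/P).
P₀/P = 1105/989.0 = 1.1173; ln(1.1173) = 0.11092.
z = 51175 × 0.11092 = 5676.3 m.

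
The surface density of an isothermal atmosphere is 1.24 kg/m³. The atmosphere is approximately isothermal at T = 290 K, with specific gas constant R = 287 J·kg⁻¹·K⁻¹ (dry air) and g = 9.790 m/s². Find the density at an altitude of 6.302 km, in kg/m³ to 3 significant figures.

Scale height: H = RT/g = 287 × 290 / 9.790 = 8501.5 m.
In an isothermal atmosphere, density decays like pressure: ρ = ρ₀ exp(−z/H).
z/H = 6302.0/8501.5 = 0.74128; exp(−0.74128) = 0.47650.
ρ = 1.24 × 0.47650 = 0.59086 kg/m³.

ρ ≈ 0.591 kg/m³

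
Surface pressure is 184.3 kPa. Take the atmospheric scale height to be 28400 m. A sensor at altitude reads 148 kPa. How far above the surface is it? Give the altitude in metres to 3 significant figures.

z ≈ 6230 m

Invert the barometric formula: z = H ln(P₀/P).
P₀/P = 184.3/148 = 1.2453; ln(1.2453) = 0.21938.
z = 28400 × 0.21938 = 6230.4 m.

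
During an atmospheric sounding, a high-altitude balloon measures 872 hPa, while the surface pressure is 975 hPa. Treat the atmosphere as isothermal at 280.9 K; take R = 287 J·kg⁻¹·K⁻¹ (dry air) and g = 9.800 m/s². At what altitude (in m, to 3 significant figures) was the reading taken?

Scale height: H = RT/g = 287 × 280.9 / 9.800 = 8226.4 m.
Invert the barometric formula: z = H ln(P₀/P).
P₀/P = 975/872 = 1.1181; ln(1.1181) = 0.11163.
z = 8226.4 × 0.11163 = 918.31 m.

z ≈ 918 m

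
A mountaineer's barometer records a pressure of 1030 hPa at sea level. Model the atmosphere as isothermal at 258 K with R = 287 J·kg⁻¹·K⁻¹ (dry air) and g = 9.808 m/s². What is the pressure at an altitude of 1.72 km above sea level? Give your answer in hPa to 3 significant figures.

P ≈ 820 hPa

Scale height: H = RT/g = 287 × 258 / 9.808 = 7549.6 m.
Barometric formula: P = P₀ exp(−z/H).
z/H = 1720.0/7549.6 = 0.22783; exp(−0.22783) = 0.79626.
P = 1030 × 0.79626 = 820.15 hPa.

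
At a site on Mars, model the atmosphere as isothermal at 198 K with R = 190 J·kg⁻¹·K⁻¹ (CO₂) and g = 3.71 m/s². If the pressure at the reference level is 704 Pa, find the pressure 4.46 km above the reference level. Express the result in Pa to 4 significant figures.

Scale height: H = RT/g = 190 × 198 / 3.71 = 10140 m.
Barometric formula: P = P₀ exp(−z/H).
z/H = 4460.0/10140 = 0.43984; exp(−0.43984) = 0.64414.
P = 704 × 0.64414 = 453.47 Pa.

P ≈ 453.5 Pa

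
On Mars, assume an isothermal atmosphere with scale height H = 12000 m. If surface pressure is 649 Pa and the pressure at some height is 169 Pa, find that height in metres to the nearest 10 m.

z ≈ 16150 m

Invert the barometric formula: z = H ln(P₀/P).
P₀/P = 649/169 = 3.8402; ln(3.8402) = 1.3455.
z = 12000 × 1.3455 = 16146 m.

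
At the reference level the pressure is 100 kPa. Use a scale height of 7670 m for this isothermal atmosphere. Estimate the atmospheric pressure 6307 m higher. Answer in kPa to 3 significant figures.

Barometric formula: P = P₀ exp(−z/H).
z/H = 6307.0/7670.0 = 0.82229; exp(−0.82229) = 0.43942.
P = 100 × 0.43942 = 43.942 kPa.

P ≈ 43.9 kPa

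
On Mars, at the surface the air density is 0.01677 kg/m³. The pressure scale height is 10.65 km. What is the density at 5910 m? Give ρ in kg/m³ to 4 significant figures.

In an isothermal atmosphere, density decays like pressure: ρ = ρ₀ exp(−z/H).
z/H = 5910.0/10650 = 0.55493; exp(−0.55493) = 0.57411.
ρ = 0.01677 × 0.57411 = 0.0096278 kg/m³.

ρ ≈ 0.009628 kg/m³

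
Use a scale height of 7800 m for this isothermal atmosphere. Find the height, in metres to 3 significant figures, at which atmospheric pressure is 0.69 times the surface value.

Set P/P₀ = exp(−z/H) = 0.69, so z = −H ln(0.69).
−ln(0.69) = 0.37106; z = 7800.0 × 0.37106 = 2894.3 m.

z ≈ 2890 m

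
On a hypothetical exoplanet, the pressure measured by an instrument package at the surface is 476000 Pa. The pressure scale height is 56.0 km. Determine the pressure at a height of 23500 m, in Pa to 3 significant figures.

Barometric formula: P = P₀ exp(−z/H).
z/H = 23500/56000 = 0.41964; exp(−0.41964) = 0.65728.
P = 476000 × 0.65728 = 312870 Pa.

P ≈ 313000 Pa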